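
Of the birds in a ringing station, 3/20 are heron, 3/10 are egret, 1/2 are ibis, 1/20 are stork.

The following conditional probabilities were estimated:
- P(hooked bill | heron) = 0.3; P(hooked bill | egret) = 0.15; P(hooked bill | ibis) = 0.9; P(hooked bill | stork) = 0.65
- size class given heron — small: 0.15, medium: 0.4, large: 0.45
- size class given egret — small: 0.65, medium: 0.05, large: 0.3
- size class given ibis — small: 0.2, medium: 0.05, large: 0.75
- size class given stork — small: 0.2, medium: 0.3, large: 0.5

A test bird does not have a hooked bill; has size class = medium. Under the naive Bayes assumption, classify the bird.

heron

heron: 0.15 × (1−0.3) × 0.4 = 0.042
egret: 0.3 × (1−0.15) × 0.05 = 0.01275
ibis: 0.5 × (1−0.9) × 0.05 = 0.0025
stork: 0.05 × (1−0.65) × 0.3 = 0.00525
Highest score → heron.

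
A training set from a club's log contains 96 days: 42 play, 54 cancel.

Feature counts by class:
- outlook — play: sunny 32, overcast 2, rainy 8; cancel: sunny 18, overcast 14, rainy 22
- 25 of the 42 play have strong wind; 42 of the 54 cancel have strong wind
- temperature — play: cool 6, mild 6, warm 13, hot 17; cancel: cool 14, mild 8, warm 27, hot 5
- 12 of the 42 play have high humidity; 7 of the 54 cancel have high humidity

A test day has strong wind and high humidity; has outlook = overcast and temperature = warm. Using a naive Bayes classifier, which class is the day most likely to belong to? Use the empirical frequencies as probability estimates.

cancel

play: (42/96) × (2/42) × (25/42) × (13/42) × (12/42) ≈ 0.00109667
cancel: (54/96) × (14/54) × (42/54) × (27/54) × (7/54) ≈ 0.00735168
Highest score → cancel.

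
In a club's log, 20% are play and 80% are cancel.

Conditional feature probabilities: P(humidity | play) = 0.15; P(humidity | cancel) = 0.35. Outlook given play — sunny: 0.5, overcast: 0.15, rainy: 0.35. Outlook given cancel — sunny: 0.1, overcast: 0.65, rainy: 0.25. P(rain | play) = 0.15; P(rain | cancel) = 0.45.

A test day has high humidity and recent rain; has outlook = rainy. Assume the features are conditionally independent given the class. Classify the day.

play: 0.2 × 0.15 × 0.35 × 0.15 = 0.001575
cancel: 0.8 × 0.35 × 0.25 × 0.45 = 0.0315
Highest score → cancel.

cancel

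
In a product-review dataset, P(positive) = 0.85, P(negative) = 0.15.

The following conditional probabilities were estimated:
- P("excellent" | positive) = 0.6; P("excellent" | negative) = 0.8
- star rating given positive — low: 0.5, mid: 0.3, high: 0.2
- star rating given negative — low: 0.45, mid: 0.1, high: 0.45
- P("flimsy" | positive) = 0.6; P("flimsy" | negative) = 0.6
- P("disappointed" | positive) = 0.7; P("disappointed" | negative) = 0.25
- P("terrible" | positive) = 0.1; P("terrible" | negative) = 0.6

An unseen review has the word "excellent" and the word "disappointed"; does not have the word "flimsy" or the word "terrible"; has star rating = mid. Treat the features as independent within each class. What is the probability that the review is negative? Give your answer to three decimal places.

0.012

positive: 0.85 × 0.6 × 0.3 × (1−0.6) × 0.7 × (1−0.1) = 0.038556
negative: 0.15 × 0.8 × 0.1 × (1−0.6) × 0.25 × (1−0.6) = 0.00048
P(negative | x) = 0.00048 / 0.039036 ≈ 0.012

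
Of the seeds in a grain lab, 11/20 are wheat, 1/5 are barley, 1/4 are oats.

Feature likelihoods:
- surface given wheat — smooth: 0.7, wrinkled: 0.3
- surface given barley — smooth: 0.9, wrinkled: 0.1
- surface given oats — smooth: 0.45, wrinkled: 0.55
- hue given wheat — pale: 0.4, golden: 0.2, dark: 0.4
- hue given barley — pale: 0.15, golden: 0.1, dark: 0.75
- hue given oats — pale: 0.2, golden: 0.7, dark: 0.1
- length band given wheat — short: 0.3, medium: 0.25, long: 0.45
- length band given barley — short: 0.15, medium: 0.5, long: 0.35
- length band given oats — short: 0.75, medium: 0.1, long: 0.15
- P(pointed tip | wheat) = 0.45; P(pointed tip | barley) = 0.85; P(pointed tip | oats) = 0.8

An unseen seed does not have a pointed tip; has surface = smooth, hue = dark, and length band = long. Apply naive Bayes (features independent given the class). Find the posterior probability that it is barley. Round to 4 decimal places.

0.1556

wheat: 0.55 × 0.7 × 0.4 × 0.45 × (1−0.45) = 0.038115
barley: 0.2 × 0.9 × 0.75 × 0.35 × (1−0.85) = 0.0070875
oats: 0.25 × 0.45 × 0.1 × 0.15 × (1−0.8) = 0.0003375
P(barley | x) = 0.0070875 / 0.04554 ≈ 0.1556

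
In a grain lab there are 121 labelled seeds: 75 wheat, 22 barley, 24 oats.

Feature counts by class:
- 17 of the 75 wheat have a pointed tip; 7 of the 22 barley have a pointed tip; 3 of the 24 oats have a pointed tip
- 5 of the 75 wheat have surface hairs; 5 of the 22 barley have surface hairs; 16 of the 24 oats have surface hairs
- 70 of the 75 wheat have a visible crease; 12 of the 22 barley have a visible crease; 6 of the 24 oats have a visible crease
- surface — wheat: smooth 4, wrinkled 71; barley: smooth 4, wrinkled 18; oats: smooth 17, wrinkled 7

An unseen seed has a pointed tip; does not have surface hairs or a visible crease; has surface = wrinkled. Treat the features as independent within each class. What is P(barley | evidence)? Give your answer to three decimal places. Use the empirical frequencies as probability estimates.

wheat: (75/121) × (17/75) × (70/75) × (5/75) × (71/75) ≈ 0.00827573
barley: (22/121) × (7/22) × (17/22) × (10/22) × (18/22) ≈ 0.0166252
oats: (24/121) × (3/24) × (8/24) × (18/24) × (7/24) ≈ 0.00180785
P(barley | x) = 0.0166252 / 0.02670878 ≈ 0.622

0.622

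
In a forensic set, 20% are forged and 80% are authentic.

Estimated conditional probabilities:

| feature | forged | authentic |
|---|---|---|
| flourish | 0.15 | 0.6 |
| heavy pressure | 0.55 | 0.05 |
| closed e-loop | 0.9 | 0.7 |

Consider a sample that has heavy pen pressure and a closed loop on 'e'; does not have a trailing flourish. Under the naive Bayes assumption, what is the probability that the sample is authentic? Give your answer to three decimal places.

0.117

forged: 0.2 × (1−0.15) × 0.55 × 0.9 = 0.08415
authentic: 0.8 × (1−0.6) × 0.05 × 0.7 = 0.0112
P(authentic | x) = 0.0112 / 0.09535 ≈ 0.117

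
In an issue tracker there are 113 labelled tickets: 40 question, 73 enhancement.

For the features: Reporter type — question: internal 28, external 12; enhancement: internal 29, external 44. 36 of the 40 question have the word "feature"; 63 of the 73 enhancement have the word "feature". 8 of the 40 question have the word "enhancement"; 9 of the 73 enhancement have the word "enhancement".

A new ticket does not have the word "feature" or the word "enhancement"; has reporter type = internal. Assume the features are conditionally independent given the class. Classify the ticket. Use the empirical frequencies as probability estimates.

enhancement

question: (40/113) × (28/40) × (4/40) × (32/40) ≈ 0.019823
enhancement: (73/113) × (29/73) × (10/73) × (64/73) ≈ 0.0308215
Highest score → enhancement.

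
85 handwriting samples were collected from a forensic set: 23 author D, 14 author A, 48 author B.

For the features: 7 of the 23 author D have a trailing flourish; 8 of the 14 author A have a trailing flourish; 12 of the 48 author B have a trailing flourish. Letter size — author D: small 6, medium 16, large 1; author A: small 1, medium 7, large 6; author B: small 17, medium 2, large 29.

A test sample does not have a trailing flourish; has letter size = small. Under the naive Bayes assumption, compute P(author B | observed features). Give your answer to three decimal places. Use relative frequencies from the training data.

0.735

author D: (23/85) × (16/23) × (6/23) ≈ 0.0491049
author A: (14/85) × (6/14) × (1/14) ≈ 0.00504202
author B: (48/85) × (36/48) × (17/48) = 0.15
P(author B | x) = 0.15 / 0.20414692 ≈ 0.735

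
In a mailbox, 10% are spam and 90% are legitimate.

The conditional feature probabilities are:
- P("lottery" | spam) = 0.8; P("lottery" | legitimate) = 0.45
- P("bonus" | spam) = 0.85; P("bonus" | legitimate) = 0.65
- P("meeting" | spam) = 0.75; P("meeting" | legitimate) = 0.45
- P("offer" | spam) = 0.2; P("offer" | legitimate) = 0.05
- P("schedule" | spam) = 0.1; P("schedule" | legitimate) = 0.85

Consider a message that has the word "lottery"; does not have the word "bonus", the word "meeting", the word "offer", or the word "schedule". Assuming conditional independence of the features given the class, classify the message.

legitimate

spam: 0.1 × 0.8 × (1−0.85) × (1−0.75) × (1−0.2) × (1−0.1) = 0.00216
legitimate: 0.9 × 0.45 × (1−0.65) × (1−0.45) × (1−0.05) × (1−0.85) = 0.01110965625
Highest score → legitimate.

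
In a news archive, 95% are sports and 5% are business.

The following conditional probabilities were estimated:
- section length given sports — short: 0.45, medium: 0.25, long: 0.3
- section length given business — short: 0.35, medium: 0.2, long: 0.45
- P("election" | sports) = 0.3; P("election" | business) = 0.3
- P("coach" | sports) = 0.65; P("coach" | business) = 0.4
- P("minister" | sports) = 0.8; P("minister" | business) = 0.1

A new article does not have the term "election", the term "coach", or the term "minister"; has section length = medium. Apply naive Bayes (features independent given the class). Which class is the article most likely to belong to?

sports: 0.95 × 0.25 × (1−0.3) × (1−0.65) × (1−0.8) = 0.0116375
business: 0.05 × 0.2 × (1−0.3) × (1−0.4) × (1−0.1) = 0.00378
Highest score → sports.

sports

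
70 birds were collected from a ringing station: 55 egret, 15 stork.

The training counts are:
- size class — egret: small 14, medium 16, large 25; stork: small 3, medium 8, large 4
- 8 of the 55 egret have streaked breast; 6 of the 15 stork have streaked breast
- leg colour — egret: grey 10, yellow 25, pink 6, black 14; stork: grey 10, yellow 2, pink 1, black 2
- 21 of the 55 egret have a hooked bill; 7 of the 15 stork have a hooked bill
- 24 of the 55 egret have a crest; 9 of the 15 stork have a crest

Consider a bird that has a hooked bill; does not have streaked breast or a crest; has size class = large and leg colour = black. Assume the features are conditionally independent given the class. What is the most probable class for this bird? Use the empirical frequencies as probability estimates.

egret

egret: (55/70) × (25/55) × (47/55) × (14/55) × (21/55) × (31/55) ≈ 0.0167185
stork: (15/70) × (4/15) × (9/15) × (2/15) × (7/15) × (6/15) ≈ 0.000853333
Highest score → egret.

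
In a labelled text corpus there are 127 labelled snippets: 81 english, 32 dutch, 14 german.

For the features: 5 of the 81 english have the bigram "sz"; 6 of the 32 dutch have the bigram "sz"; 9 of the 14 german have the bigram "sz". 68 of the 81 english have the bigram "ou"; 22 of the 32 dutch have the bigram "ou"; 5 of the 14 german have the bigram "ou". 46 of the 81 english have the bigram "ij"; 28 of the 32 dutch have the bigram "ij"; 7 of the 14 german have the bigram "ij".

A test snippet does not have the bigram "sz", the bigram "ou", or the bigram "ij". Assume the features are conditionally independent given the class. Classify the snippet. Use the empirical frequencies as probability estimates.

english

english: (81/127) × (76/81) × (13/81) × (35/81) ≈ 0.0415003
dutch: (32/127) × (26/32) × (10/32) × (4/32) ≈ 0.00799705
german: (14/127) × (5/14) × (9/14) × (7/14) ≈ 0.0126547
Highest score → english.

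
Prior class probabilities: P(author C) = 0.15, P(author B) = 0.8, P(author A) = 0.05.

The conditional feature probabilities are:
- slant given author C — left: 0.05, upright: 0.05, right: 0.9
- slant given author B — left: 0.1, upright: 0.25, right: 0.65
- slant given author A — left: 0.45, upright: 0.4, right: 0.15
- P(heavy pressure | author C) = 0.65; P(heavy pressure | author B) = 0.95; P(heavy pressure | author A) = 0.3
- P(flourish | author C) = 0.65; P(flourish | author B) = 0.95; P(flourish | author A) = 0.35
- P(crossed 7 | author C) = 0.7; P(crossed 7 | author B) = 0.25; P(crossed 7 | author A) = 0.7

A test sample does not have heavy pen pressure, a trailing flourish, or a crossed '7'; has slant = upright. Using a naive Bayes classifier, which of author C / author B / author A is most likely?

author A

author C: 0.15 × 0.05 × (1−0.65) × (1−0.65) × (1−0.7) = 0.000275625
author B: 0.8 × 0.25 × (1−0.95) × (1−0.95) × (1−0.25) = 0.000375
author A: 0.05 × 0.4 × (1−0.3) × (1−0.35) × (1−0.7) = 0.00273
Highest score → author A.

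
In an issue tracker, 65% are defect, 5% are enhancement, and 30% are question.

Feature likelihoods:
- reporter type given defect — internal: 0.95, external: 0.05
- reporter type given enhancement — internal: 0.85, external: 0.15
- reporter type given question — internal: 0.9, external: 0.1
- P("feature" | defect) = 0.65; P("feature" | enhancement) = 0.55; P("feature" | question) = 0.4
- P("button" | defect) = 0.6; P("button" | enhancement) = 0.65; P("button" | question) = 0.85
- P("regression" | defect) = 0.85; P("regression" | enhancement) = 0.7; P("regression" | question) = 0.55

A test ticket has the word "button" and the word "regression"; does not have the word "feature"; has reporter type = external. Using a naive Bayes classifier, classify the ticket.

question

defect: 0.65 × 0.05 × (1−0.65) × 0.6 × 0.85 = 0.00580125
enhancement: 0.05 × 0.15 × (1−0.55) × 0.65 × 0.7 = 0.001535625
question: 0.3 × 0.1 × (1−0.4) × 0.85 × 0.55 = 0.008415
Highest score → question.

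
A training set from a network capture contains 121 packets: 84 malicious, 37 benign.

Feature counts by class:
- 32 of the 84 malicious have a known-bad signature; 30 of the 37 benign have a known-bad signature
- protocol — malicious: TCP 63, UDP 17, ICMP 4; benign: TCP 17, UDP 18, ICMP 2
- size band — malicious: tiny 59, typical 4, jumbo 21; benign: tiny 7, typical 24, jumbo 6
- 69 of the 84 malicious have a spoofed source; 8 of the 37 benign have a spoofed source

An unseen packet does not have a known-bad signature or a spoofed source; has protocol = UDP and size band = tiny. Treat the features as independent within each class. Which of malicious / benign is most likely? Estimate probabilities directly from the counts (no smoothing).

malicious: (84/121) × (52/84) × (17/84) × (59/84) × (15/84) ≈ 0.0109087
benign: (37/121) × (7/37) × (18/37) × (7/37) × (29/37) ≈ 0.00417327
Highest score → malicious.

malicious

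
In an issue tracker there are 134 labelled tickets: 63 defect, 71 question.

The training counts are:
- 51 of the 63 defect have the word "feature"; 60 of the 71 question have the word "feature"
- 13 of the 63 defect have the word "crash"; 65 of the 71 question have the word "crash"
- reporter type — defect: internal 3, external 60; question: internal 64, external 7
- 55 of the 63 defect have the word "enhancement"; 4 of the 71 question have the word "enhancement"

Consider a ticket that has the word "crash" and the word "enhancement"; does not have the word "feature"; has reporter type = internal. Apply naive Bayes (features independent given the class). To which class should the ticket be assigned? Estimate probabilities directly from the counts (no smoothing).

question

defect: (63/134) × (12/63) × (13/63) × (3/63) × (55/63) ≈ 0.000768214
question: (71/134) × (11/71) × (65/71) × (64/71) × (4/71) ≈ 0.00381651
Highest score → question.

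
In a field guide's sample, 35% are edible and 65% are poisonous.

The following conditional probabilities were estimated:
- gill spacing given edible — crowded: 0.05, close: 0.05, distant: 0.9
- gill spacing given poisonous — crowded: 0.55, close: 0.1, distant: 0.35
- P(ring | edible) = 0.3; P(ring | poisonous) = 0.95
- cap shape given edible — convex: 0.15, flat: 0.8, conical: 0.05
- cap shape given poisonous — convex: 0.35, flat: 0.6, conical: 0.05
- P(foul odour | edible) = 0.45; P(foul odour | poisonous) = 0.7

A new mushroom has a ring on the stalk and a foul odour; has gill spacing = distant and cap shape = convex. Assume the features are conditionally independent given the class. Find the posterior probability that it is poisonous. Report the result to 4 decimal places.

edible: 0.35 × 0.9 × 0.3 × 0.15 × 0.45 = 0.00637875
poisonous: 0.65 × 0.35 × 0.95 × 0.35 × 0.7 = 0.052950625
P(poisonous | x) = 0.052950625 / 0.059329375 ≈ 0.8925

0.8925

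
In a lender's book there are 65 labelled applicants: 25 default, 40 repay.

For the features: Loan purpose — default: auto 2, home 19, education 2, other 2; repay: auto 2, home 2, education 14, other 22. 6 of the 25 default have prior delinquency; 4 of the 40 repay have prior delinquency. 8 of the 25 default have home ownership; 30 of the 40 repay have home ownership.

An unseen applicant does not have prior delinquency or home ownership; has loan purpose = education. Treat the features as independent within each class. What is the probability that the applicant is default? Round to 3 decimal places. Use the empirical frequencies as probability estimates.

0.247

default: (25/65) × (2/25) × (19/25) × (17/25) ≈ 0.0159015
repay: (40/65) × (14/40) × (36/40) × (10/40) ≈ 0.0484615
P(default | x) = 0.0159015 / 0.064363 ≈ 0.247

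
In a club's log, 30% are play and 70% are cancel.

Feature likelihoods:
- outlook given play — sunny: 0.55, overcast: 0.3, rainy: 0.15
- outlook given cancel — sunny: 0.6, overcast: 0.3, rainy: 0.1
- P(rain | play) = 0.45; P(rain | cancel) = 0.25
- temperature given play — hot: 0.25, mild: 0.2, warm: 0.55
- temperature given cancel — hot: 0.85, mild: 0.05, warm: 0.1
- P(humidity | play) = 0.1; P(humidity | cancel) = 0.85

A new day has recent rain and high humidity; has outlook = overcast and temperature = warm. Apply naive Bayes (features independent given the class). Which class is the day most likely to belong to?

play: 0.3 × 0.3 × 0.45 × 0.55 × 0.1 = 0.0022275
cancel: 0.7 × 0.3 × 0.25 × 0.1 × 0.85 = 0.0044625
Highest score → cancel.

cancel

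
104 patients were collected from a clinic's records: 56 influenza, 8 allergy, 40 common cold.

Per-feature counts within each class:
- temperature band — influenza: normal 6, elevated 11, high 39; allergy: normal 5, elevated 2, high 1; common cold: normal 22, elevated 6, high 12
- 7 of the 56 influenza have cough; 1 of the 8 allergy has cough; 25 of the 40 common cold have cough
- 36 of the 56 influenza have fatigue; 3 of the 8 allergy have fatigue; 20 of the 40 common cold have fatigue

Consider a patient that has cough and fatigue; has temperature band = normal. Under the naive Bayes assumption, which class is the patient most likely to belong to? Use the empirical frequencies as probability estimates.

influenza: (56/104) × (6/56) × (7/56) × (36/56) ≈ 0.00463599
allergy: (8/104) × (5/8) × (1/8) × (3/8) ≈ 0.00225361
common cold: (40/104) × (22/40) × (25/40) × (20/40) ≈ 0.0661058
Highest score → common cold.

common cold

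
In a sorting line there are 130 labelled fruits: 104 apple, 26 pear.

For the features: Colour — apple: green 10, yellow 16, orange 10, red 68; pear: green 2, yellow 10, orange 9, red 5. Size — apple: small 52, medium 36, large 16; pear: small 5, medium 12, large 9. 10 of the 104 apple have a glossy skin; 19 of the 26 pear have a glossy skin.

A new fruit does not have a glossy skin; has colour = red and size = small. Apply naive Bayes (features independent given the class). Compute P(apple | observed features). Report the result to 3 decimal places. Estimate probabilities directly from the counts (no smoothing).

apple: (104/130) × (68/104) × (52/104) × (94/104) ≈ 0.236391
pear: (26/130) × (5/26) × (5/26) × (7/26) ≈ 0.00199135
P(apple | x) = 0.236391 / 0.23838235 ≈ 0.992

0.992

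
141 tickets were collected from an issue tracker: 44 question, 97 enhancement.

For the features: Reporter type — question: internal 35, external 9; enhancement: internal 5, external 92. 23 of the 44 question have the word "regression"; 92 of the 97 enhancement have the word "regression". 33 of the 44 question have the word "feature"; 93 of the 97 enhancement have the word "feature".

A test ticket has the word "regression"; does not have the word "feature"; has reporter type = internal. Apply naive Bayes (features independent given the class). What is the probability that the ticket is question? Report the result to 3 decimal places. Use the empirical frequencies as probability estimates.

question: (44/141) × (35/44) × (23/44) × (11/44) ≈ 0.0324387
enhancement: (97/141) × (5/97) × (92/97) × (4/97) ≈ 0.00138693
P(question | x) = 0.0324387 / 0.03382563 ≈ 0.959

0.959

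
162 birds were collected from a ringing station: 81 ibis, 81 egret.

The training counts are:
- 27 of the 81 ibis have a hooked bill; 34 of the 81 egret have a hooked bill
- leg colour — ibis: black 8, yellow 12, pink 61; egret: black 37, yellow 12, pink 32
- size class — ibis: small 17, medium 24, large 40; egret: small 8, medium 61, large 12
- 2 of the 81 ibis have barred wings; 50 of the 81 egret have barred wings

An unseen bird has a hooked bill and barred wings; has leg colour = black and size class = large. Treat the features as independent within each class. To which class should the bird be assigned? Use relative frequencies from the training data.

egret

ibis: (81/162) × (27/81) × (8/81) × (40/81) × (2/81) ≈ 0.000200712
egret: (81/162) × (34/81) × (37/81) × (12/81) × (50/81) ≈ 0.00876722
Highest score → egret.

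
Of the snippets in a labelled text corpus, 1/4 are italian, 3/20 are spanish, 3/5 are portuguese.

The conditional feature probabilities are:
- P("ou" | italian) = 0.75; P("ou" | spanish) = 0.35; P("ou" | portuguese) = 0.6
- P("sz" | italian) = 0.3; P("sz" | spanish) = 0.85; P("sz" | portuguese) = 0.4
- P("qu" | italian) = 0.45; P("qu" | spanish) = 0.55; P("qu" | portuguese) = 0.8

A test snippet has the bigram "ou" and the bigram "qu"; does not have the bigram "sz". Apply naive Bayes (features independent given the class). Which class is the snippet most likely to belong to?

portuguese

italian: 0.25 × 0.75 × (1−0.3) × 0.45 = 0.0590625
spanish: 0.15 × 0.35 × (1−0.85) × 0.55 = 0.00433125
portuguese: 0.6 × 0.6 × (1−0.4) × 0.8 = 0.1728
Highest score → portuguese.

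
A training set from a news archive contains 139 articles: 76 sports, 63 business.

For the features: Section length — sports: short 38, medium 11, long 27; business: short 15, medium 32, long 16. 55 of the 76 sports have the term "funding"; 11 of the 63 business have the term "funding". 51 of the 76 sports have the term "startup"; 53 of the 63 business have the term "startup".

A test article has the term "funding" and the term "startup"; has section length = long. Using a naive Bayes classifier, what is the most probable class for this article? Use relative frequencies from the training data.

sports

sports: (76/139) × (27/76) × (55/76) × (51/76) ≈ 0.094331
business: (63/139) × (16/63) × (11/63) × (53/63) ≈ 0.016908
Highest score → sports.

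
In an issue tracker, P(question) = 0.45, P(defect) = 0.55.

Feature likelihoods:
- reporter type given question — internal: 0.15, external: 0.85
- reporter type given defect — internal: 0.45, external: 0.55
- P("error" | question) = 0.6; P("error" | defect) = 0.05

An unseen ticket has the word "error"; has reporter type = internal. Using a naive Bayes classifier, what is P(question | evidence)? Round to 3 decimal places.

0.766

question: 0.45 × 0.15 × 0.6 = 0.0405
defect: 0.55 × 0.45 × 0.05 = 0.012375
P(question | x) = 0.0405 / 0.052875 ≈ 0.766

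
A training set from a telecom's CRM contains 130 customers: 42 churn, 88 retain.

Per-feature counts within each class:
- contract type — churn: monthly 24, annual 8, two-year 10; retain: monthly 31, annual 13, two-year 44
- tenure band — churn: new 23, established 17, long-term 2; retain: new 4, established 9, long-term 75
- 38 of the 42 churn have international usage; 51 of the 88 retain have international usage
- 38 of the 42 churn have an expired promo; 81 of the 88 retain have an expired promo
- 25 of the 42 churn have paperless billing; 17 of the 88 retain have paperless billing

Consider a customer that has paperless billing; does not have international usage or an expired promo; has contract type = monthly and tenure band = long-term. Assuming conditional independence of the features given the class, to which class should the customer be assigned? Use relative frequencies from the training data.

churn: (42/130) × (24/42) × (2/42) × (4/42) × (4/42) × (25/42) ≈ 0.0000474636
retain: (88/130) × (31/88) × (75/88) × (37/88) × (7/88) × (17/88) ≈ 0.0013131
Highest score → retain.

retain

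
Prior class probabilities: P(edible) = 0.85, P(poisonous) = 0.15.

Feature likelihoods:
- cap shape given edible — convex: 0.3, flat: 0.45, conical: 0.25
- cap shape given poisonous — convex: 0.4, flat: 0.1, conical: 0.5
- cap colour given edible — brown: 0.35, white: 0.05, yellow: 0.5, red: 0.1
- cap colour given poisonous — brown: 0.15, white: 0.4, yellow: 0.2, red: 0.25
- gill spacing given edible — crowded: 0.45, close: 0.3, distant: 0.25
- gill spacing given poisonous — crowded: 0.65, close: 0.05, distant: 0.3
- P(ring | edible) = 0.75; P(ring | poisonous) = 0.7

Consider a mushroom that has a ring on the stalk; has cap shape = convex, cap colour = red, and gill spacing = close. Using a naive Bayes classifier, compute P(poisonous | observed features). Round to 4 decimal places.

edible: 0.85 × 0.3 × 0.1 × 0.3 × 0.75 = 0.0057375
poisonous: 0.15 × 0.4 × 0.25 × 0.05 × 0.7 = 0.000525
P(poisonous | x) = 0.000525 / 0.0062625 ≈ 0.0838

0.0838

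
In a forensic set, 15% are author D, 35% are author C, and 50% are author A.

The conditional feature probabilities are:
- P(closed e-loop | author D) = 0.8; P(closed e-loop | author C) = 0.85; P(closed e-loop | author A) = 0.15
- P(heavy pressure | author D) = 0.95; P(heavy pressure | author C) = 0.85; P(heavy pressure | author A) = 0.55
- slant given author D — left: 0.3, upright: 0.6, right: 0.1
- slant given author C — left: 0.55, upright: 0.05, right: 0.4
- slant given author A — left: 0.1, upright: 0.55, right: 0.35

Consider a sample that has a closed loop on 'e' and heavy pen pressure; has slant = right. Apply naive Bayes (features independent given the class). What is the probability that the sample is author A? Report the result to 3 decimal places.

0.114

author D: 0.15 × 0.8 × 0.95 × 0.1 = 0.0114
author C: 0.35 × 0.85 × 0.85 × 0.4 = 0.10115
author A: 0.5 × 0.15 × 0.55 × 0.35 = 0.0144375
P(author A | x) = 0.0144375 / 0.1269875 ≈ 0.114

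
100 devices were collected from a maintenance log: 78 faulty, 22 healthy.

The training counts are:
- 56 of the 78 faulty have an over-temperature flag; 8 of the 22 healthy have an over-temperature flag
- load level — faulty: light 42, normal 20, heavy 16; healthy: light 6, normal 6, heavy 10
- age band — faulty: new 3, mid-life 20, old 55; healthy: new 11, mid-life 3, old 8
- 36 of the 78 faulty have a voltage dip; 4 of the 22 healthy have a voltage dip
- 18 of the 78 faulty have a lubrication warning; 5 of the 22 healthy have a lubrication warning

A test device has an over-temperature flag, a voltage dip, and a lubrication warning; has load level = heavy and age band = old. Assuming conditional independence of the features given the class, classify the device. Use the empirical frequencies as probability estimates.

faulty

faulty: (78/100) × (56/78) × (16/78) × (55/78) × (36/78) × (18/78) ≈ 0.00862715
healthy: (22/100) × (8/22) × (10/22) × (8/22) × (4/22) × (5/22) ≈ 0.000546411
Highest score → faulty.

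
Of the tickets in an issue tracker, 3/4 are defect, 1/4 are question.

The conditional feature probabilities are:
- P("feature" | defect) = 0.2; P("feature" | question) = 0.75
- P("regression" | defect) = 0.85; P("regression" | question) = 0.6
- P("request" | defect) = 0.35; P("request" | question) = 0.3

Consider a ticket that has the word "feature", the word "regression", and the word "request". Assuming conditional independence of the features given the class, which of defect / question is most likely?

defect

defect: 0.75 × 0.2 × 0.85 × 0.35 = 0.044625
question: 0.25 × 0.75 × 0.6 × 0.3 = 0.03375
Highest score → defect.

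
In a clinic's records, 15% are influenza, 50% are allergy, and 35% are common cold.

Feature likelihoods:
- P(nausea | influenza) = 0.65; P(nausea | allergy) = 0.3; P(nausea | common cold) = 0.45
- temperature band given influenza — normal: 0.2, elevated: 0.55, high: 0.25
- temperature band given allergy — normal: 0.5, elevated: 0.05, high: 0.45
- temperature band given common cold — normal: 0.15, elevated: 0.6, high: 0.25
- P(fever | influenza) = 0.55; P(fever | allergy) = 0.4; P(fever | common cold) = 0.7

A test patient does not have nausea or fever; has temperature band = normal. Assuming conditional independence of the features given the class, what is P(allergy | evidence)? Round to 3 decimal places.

influenza: 0.15 × (1−0.65) × 0.2 × (1−0.55) = 0.004725
allergy: 0.5 × (1−0.3) × 0.5 × (1−0.4) = 0.105
common cold: 0.35 × (1−0.45) × 0.15 × (1−0.7) = 0.0086625
P(allergy | x) = 0.105 / 0.1183875 ≈ 0.887

0.887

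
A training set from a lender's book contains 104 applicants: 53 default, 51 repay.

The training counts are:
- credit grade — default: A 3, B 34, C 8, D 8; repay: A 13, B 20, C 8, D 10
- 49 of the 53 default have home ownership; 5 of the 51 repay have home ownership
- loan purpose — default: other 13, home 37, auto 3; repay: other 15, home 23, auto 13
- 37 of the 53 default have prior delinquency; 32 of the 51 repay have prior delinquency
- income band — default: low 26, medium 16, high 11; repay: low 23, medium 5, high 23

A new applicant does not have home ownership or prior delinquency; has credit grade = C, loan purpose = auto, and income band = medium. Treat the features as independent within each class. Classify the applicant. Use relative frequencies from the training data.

repay

default: (53/104) × (8/53) × (4/53) × (3/53) × (16/53) × (16/53) ≈ 0.0000299485
repay: (51/104) × (8/51) × (46/51) × (13/51) × (19/51) × (5/51) ≈ 0.000645953
Highest score → repay.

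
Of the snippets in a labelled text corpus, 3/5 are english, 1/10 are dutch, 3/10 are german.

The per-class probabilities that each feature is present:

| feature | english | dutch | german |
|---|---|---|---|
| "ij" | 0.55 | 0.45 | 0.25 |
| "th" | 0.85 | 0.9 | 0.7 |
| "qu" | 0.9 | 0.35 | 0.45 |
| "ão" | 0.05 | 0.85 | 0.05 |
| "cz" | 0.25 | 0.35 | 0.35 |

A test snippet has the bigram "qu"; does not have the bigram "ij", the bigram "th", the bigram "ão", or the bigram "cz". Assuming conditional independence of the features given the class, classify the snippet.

english: 0.6 × (1−0.55) × (1−0.85) × 0.9 × (1−0.05) × (1−0.25) = 0.025970625
dutch: 0.1 × (1−0.45) × (1−0.9) × 0.35 × (1−0.85) × (1−0.35) = 0.0001876875
german: 0.3 × (1−0.25) × (1−0.7) × 0.45 × (1−0.05) × (1−0.35) = 0.0187565625
Highest score → english.

english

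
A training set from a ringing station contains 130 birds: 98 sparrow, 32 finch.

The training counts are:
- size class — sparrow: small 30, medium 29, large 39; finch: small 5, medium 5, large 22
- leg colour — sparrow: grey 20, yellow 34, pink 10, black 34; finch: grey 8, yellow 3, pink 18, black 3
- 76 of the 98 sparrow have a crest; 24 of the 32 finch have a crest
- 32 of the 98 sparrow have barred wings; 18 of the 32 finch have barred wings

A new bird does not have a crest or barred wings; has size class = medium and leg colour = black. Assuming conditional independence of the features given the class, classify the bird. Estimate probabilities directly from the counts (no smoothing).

sparrow

sparrow: (98/130) × (29/98) × (34/98) × (22/98) × (66/98) ≈ 0.011701
finch: (32/130) × (5/32) × (3/32) × (8/32) × (14/32) ≈ 0.000394381
Highest score → sparrow.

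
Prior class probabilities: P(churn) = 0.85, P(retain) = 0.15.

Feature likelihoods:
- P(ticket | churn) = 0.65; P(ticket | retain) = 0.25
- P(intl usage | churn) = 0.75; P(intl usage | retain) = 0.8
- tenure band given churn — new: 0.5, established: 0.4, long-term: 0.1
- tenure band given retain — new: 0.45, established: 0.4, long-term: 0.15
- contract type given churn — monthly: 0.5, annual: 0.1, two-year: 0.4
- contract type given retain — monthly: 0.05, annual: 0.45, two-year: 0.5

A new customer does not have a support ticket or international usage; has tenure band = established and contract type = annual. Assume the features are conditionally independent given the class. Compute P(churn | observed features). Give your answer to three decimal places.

0.423

churn: 0.85 × (1−0.65) × (1−0.75) × 0.4 × 0.1 = 0.002975
retain: 0.15 × (1−0.25) × (1−0.8) × 0.4 × 0.45 = 0.00405
P(churn | x) = 0.002975 / 0.007025 ≈ 0.423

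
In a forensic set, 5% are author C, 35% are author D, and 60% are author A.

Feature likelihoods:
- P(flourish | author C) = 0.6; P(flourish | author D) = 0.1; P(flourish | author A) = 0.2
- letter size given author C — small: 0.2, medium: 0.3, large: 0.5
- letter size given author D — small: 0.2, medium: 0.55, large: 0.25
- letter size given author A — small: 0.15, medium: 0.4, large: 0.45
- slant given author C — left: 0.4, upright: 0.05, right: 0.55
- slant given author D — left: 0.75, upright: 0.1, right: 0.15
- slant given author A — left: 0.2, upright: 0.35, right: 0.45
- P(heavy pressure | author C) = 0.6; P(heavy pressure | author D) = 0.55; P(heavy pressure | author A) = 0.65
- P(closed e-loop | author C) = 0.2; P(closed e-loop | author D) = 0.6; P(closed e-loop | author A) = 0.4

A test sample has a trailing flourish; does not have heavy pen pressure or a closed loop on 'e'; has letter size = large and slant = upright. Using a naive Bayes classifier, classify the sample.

author A

author C: 0.05 × 0.6 × 0.5 × 0.05 × (1−0.6) × (1−0.2) = 0.00024
author D: 0.35 × 0.1 × 0.25 × 0.1 × (1−0.55) × (1−0.6) = 0.0001575
author A: 0.6 × 0.2 × 0.45 × 0.35 × (1−0.65) × (1−0.4) = 0.003969
Highest score → author A.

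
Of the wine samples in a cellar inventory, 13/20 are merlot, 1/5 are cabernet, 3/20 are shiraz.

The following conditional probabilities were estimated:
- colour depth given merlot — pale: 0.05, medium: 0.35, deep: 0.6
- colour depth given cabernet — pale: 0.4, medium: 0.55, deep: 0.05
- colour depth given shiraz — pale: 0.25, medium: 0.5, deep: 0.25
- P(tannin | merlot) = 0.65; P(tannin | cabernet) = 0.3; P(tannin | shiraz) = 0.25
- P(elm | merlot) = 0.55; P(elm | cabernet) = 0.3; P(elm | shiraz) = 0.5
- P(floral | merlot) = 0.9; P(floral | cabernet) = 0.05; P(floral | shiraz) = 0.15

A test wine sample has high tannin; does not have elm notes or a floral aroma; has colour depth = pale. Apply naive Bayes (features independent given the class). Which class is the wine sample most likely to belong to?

cabernet

merlot: 0.65 × 0.05 × 0.65 × (1−0.55) × (1−0.9) = 0.000950625
cabernet: 0.2 × 0.4 × 0.3 × (1−0.3) × (1−0.05) = 0.01596
shiraz: 0.15 × 0.25 × 0.25 × (1−0.5) × (1−0.15) = 0.003984375
Highest score → cabernet.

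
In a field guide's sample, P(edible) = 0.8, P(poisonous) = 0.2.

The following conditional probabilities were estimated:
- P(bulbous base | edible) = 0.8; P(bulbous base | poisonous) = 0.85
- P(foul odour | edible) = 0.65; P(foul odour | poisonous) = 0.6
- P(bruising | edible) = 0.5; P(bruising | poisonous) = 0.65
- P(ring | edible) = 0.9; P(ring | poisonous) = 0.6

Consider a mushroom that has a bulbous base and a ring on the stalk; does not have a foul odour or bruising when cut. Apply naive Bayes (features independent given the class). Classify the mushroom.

edible

edible: 0.8 × 0.8 × (1−0.65) × (1−0.5) × 0.9 = 0.1008
poisonous: 0.2 × 0.85 × (1−0.6) × (1−0.65) × 0.6 = 0.01428
Highest score → edible.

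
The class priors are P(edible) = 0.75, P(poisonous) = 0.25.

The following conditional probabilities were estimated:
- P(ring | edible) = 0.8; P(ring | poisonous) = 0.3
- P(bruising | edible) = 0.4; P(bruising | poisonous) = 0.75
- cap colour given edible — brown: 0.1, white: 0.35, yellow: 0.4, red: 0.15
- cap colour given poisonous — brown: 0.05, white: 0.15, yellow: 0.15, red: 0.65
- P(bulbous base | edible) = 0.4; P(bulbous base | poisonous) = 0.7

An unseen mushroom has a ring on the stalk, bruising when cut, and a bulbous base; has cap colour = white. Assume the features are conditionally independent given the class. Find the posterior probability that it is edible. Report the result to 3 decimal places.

0.850

edible: 0.75 × 0.8 × 0.4 × 0.35 × 0.4 = 0.0336
poisonous: 0.25 × 0.3 × 0.75 × 0.15 × 0.7 = 0.00590625
P(edible | x) = 0.0336 / 0.03950625 ≈ 0.850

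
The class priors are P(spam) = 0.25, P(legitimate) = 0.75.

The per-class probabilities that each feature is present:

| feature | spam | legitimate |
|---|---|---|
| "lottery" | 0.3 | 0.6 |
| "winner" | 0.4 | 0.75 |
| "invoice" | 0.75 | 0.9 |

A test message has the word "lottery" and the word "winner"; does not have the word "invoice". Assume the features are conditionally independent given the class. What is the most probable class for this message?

legitimate

spam: 0.25 × 0.3 × 0.4 × (1−0.75) = 0.0075
legitimate: 0.75 × 0.6 × 0.75 × (1−0.9) = 0.03375
Highest score → legitimate.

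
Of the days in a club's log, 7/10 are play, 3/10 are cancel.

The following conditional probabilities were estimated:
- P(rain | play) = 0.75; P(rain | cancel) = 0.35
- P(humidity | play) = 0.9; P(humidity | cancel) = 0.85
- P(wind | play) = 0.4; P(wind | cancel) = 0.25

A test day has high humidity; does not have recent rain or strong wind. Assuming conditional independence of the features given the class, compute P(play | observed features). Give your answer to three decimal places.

0.432

play: 0.7 × (1−0.75) × 0.9 × (1−0.4) = 0.0945
cancel: 0.3 × (1−0.35) × 0.85 × (1−0.25) = 0.1243125
P(play | x) = 0.0945 / 0.2188125 ≈ 0.432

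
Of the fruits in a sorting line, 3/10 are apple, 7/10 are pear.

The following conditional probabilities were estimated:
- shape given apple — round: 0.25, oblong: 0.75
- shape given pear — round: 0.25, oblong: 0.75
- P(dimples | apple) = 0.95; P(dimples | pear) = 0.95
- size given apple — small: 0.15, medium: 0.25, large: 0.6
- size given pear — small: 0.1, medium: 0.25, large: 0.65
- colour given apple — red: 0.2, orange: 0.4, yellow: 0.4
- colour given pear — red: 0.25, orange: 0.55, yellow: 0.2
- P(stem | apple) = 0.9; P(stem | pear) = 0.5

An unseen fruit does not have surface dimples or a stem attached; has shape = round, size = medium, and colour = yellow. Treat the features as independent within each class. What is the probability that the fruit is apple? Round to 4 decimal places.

apple: 0.3 × 0.25 × (1−0.95) × 0.25 × 0.4 × (1−0.9) = 0.0000375
pear: 0.7 × 0.25 × (1−0.95) × 0.25 × 0.2 × (1−0.5) = 0.00021875
P(apple | x) = 0.0000375 / 0.00025625 ≈ 0.1463

0.1463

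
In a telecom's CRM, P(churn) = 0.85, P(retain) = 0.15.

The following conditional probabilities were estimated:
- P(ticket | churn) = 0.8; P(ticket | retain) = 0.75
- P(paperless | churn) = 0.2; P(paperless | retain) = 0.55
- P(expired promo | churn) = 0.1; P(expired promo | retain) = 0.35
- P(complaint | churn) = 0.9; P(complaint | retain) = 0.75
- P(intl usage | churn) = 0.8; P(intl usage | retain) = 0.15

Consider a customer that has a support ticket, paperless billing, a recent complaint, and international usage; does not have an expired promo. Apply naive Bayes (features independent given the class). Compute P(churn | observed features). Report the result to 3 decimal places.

churn: 0.85 × 0.8 × 0.2 × (1−0.1) × 0.9 × 0.8 = 0.088128
retain: 0.15 × 0.75 × 0.55 × (1−0.35) × 0.75 × 0.15 = 0.004524609375
P(churn | x) = 0.088128 / 0.092652609375 ≈ 0.951

0.951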